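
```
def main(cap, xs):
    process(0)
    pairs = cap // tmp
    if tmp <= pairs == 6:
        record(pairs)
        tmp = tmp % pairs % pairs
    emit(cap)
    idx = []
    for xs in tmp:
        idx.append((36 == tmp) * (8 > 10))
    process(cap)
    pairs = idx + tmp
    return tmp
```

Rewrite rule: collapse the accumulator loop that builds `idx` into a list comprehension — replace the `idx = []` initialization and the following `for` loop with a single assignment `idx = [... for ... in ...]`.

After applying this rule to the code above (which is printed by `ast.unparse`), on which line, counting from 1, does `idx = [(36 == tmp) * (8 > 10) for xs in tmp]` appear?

8

Transformed code:
def main(cap, xs):
    process(0)
    pairs = cap // tmp
    if tmp <= pairs == 6:
        record(pairs)
        tmp = tmp % pairs % pairs
    emit(cap)
    idx = [(36 == tmp) * (8 > 10) for xs in tmp]
    process(cap)
    pairs = idx + tmp
    return tmp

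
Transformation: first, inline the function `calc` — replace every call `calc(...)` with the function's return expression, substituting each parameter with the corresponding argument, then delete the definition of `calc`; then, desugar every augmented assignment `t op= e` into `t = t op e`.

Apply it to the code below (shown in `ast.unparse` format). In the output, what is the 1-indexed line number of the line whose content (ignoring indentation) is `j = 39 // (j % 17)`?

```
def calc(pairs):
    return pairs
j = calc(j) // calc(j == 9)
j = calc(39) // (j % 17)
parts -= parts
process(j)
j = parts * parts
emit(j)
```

Transformed code:
j = j // (j == 9)
j = 39 // (j % 17)
parts = parts - parts
process(j)
j = parts * parts
emit(j)

2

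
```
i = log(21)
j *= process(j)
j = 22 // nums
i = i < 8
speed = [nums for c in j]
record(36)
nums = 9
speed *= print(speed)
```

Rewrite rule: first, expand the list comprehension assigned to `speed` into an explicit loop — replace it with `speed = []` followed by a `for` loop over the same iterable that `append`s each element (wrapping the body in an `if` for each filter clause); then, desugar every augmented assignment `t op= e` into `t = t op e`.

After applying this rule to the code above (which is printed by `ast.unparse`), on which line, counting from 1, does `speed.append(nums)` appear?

7

Transformed code:
i = log(21)
j = j * process(j)
j = 22 // nums
i = i < 8
speed = []
for c in j:
    speed.append(nums)
record(36)
nums = 9
speed = speed * print(speed)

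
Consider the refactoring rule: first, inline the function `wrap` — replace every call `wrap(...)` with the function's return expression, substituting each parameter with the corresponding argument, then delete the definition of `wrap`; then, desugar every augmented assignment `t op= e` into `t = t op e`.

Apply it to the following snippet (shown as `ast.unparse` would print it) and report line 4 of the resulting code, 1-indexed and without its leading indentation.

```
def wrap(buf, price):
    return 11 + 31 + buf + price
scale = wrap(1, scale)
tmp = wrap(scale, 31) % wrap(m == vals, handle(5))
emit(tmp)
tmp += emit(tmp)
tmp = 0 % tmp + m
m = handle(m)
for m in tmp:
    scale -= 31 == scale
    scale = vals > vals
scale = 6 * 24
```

tmp = tmp + emit(tmp)

Transformed code:
scale = 11 + 31 + 1 + scale
tmp = (11 + 31 + scale + 31) % (11 + 31 + (m == vals) + handle(5))
emit(tmp)
tmp = tmp + emit(tmp)
tmp = 0 % tmp + m
m = handle(m)
for m in tmp:
    scale = scale - (31 == scale)
    scale = vals > vals
scale = 6 * 24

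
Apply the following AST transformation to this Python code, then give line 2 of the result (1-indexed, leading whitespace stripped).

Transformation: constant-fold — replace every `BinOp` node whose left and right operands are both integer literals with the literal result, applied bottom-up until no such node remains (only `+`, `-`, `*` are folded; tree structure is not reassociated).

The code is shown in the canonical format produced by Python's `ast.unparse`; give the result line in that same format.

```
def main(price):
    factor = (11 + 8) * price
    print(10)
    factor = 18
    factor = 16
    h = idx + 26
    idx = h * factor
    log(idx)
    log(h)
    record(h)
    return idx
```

factor = 19 * price

Transformed code:
def main(price):
    factor = 19 * price
    print(10)
    factor = 18
    factor = 16
    h = idx + 26
    idx = h * factor
    log(idx)
    log(h)
    record(h)
    return idx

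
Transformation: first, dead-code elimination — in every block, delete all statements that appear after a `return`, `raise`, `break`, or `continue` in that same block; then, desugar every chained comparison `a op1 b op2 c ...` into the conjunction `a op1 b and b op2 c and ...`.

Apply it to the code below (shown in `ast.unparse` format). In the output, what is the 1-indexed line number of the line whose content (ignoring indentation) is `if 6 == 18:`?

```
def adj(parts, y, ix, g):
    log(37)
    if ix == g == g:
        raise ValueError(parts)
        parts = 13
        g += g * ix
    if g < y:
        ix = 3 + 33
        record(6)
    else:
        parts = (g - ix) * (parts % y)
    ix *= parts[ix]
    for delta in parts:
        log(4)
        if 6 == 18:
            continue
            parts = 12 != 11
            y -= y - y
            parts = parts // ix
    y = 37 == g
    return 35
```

13

Transformed code:
def adj(parts, y, ix, g):
    log(37)
    if ix == g and g == g:
        raise ValueError(parts)
    if g < y:
        ix = 3 + 33
        record(6)
    else:
        parts = (g - ix) * (parts % y)
    ix *= parts[ix]
    for delta in parts:
        log(4)
        if 6 == 18:
            continue
    y = 37 == g
    return 35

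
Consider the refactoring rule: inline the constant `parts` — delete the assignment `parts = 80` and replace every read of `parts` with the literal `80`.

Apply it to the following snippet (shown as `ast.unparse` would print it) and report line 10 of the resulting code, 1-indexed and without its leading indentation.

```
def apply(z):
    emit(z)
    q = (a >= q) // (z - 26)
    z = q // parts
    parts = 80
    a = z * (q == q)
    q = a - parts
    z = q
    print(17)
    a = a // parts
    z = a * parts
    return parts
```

Transformed code:
def apply(z):
    emit(z)
    q = (a >= q) // (z - 26)
    z = q // 80
    a = z * (q == q)
    q = a - 80
    z = q
    print(17)
    a = a // 80
    z = a * 80
    return 80

z = a * 80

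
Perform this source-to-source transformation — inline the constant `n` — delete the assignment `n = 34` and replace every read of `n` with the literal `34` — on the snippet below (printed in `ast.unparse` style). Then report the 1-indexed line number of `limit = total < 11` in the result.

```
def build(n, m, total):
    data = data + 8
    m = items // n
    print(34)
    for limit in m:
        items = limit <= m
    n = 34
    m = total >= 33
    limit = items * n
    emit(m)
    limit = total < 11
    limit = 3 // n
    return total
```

Transformed code:
def build(n, m, total):
    data = data + 8
    m = items // 34
    print(34)
    for limit in m:
        items = limit <= m
    m = total >= 33
    limit = items * 34
    emit(m)
    limit = total < 11
    limit = 3 // 34
    return total

10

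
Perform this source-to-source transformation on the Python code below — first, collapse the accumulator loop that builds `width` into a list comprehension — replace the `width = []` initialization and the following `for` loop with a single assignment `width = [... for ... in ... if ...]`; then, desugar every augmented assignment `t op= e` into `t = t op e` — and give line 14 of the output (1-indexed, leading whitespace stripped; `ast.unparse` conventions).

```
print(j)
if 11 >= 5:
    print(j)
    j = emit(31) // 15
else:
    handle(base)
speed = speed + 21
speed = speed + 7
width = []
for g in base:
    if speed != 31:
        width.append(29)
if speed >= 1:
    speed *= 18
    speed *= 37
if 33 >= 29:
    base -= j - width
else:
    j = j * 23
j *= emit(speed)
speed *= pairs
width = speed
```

Transformed code:
print(j)
if 11 >= 5:
    print(j)
    j = emit(31) // 15
else:
    handle(base)
speed = speed + 21
speed = speed + 7
width = [29 for g in base if speed != 31]
if speed >= 1:
    speed = speed * 18
    speed = speed * 37
if 33 >= 29:
    base = base - (j - width)
else:
    j = j * 23
j = j * emit(speed)
speed = speed * pairs
width = speed

base = base - (j - width)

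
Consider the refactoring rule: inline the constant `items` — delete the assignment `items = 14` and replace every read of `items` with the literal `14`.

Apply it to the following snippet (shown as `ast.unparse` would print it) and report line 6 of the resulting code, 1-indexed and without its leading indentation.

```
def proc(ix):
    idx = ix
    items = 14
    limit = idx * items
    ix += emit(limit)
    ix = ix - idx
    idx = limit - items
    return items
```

idx = limit - 14

Transformed code:
def proc(ix):
    idx = ix
    limit = idx * 14
    ix += emit(limit)
    ix = ix - idx
    idx = limit - 14
    return 14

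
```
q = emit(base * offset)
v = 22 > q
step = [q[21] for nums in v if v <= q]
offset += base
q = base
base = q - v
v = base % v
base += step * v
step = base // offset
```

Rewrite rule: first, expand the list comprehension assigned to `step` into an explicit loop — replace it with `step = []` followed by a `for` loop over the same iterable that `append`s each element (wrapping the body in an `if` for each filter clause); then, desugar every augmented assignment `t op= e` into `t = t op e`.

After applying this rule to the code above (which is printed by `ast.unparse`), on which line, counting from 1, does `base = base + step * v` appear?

11

Transformed code:
q = emit(base * offset)
v = 22 > q
step = []
for nums in v:
    if v <= q:
        step.append(q[21])
offset = offset + base
q = base
base = q - v
v = base % v
base = base + step * v
step = base // offset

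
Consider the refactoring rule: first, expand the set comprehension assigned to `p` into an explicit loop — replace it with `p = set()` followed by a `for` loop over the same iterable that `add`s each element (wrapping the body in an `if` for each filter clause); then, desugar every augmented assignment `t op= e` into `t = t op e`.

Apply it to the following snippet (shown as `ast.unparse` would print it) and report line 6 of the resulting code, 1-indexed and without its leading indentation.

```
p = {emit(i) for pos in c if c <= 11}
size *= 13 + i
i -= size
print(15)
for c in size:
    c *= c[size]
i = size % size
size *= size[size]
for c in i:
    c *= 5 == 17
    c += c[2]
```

Transformed code:
p = set()
for pos in c:
    if c <= 11:
        p.add(emit(i))
size = size * (13 + i)
i = i - size
print(15)
for c in size:
    c = c * c[size]
i = size % size
size = size * size[size]
for c in i:
    c = c * (5 == 17)
    c = c + c[2]

i = i - size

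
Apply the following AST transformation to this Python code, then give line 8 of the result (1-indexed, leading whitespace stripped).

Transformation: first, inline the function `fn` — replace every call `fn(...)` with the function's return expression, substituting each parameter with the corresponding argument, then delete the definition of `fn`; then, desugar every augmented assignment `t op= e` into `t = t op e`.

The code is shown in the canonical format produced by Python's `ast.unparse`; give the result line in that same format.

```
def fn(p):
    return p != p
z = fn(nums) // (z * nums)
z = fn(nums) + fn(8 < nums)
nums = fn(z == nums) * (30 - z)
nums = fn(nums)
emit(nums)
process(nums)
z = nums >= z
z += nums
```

Transformed code:
z = (nums != nums) // (z * nums)
z = (nums != nums) + ((8 < nums) != (8 < nums))
nums = ((z == nums) != (z == nums)) * (30 - z)
nums = nums != nums
emit(nums)
process(nums)
z = nums >= z
z = z + nums

z = z + nums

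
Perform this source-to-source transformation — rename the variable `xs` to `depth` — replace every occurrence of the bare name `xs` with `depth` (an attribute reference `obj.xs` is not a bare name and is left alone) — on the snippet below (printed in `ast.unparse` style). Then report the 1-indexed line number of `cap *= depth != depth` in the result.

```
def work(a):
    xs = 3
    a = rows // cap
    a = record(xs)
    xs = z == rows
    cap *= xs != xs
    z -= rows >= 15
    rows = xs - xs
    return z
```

6

Transformed code:
def work(a):
    depth = 3
    a = rows // cap
    a = record(depth)
    depth = z == rows
    cap *= depth != depth
    z -= rows >= 15
    rows = depth - depth
    return z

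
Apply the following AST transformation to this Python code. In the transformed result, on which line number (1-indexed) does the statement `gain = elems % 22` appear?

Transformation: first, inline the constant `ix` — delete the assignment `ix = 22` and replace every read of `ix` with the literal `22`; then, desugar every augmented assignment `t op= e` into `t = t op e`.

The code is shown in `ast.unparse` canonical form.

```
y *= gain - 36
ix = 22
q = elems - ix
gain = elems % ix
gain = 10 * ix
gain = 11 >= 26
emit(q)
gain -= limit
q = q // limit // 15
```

3

Transformed code:
y = y * (gain - 36)
q = elems - 22
gain = elems % 22
gain = 10 * 22
gain = 11 >= 26
emit(q)
gain = gain - limit
q = q // limit // 15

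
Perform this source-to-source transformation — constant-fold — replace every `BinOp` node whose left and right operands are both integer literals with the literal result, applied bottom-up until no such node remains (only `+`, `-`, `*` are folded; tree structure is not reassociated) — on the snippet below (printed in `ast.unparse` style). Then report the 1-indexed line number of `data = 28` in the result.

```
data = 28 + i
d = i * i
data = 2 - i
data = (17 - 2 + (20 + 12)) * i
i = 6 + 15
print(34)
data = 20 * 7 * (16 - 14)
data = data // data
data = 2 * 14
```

Transformed code:
data = 28 + i
d = i * i
data = 2 - i
data = 47 * i
i = 21
print(34)
data = 280
data = data // data
data = 28

9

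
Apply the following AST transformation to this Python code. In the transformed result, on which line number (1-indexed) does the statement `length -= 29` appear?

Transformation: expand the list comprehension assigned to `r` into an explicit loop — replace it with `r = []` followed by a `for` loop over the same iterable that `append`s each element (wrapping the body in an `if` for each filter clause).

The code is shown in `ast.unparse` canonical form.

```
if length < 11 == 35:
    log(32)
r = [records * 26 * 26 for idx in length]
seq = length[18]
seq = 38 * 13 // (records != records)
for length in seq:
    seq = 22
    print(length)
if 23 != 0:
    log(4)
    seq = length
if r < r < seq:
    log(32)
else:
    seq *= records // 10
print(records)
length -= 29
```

19

Transformed code:
if length < 11 == 35:
    log(32)
r = []
for idx in length:
    r.append(records * 26 * 26)
seq = length[18]
seq = 38 * 13 // (records != records)
for length in seq:
    seq = 22
    print(length)
if 23 != 0:
    log(4)
    seq = length
if r < r < seq:
    log(32)
else:
    seq *= records // 10
print(records)
length -= 29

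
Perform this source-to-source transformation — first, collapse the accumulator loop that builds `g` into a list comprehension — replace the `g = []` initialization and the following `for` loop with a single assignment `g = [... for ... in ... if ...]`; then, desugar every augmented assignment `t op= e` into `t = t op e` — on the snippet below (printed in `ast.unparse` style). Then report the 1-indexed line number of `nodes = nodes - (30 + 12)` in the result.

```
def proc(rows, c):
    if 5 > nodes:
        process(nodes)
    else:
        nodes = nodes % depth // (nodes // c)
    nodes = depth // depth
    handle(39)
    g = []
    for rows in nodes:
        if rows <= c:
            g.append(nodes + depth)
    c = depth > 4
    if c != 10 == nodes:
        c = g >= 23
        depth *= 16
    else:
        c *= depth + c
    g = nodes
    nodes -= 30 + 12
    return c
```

16

Transformed code:
def proc(rows, c):
    if 5 > nodes:
        process(nodes)
    else:
        nodes = nodes % depth // (nodes // c)
    nodes = depth // depth
    handle(39)
    g = [nodes + depth for rows in nodes if rows <= c]
    c = depth > 4
    if c != 10 == nodes:
        c = g >= 23
        depth = depth * 16
    else:
        c = c * (depth + c)
    g = nodes
    nodes = nodes - (30 + 12)
    return c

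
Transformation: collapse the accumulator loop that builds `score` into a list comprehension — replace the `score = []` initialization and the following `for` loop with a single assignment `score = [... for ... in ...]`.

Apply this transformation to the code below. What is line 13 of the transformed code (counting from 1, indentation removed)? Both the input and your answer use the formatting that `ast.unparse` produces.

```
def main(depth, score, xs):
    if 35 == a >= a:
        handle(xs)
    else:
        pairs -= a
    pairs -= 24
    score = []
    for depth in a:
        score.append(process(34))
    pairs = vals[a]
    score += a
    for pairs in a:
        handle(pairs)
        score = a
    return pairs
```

Transformed code:
def main(depth, score, xs):
    if 35 == a >= a:
        handle(xs)
    else:
        pairs -= a
    pairs -= 24
    score = [process(34) for depth in a]
    pairs = vals[a]
    score += a
    for pairs in a:
        handle(pairs)
        score = a
    return pairs

return pairs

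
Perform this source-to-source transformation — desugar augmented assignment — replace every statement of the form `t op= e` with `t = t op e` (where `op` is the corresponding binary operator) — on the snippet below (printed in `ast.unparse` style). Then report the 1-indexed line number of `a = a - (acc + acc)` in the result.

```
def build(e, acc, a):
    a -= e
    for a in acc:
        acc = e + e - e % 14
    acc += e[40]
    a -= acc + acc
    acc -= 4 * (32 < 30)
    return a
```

Transformed code:
def build(e, acc, a):
    a = a - e
    for a in acc:
        acc = e + e - e % 14
    acc = acc + e[40]
    a = a - (acc + acc)
    acc = acc - 4 * (32 < 30)
    return a

6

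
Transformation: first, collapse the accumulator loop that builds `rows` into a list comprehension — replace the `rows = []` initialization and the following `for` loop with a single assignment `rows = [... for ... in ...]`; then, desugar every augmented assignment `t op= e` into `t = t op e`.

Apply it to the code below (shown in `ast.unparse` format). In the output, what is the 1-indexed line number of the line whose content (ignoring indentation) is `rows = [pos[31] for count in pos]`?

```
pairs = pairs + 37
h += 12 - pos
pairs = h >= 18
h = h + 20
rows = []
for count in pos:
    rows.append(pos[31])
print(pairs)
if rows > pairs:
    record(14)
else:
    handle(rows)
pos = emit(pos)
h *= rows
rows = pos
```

Transformed code:
pairs = pairs + 37
h = h + (12 - pos)
pairs = h >= 18
h = h + 20
rows = [pos[31] for count in pos]
print(pairs)
if rows > pairs:
    record(14)
else:
    handle(rows)
pos = emit(pos)
h = h * rows
rows = pos

5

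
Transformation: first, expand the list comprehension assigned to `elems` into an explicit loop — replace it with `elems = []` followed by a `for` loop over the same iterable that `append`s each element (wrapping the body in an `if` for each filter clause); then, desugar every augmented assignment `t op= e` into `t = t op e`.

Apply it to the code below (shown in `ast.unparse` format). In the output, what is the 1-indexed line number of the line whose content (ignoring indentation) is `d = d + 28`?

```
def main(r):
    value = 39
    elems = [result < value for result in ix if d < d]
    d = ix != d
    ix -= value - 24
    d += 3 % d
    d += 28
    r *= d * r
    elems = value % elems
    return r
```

Transformed code:
def main(r):
    value = 39
    elems = []
    for result in ix:
        if d < d:
            elems.append(result < value)
    d = ix != d
    ix = ix - (value - 24)
    d = d + 3 % d
    d = d + 28
    r = r * (d * r)
    elems = value % elems
    return r

10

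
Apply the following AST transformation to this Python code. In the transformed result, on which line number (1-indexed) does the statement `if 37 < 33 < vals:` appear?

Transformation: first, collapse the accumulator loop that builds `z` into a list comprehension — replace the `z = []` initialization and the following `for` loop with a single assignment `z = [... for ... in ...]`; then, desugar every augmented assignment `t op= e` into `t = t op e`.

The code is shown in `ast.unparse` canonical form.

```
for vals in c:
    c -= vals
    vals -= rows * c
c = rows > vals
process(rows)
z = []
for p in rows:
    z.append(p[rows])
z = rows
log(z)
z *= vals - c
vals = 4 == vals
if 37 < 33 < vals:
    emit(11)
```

Transformed code:
for vals in c:
    c = c - vals
    vals = vals - rows * c
c = rows > vals
process(rows)
z = [p[rows] for p in rows]
z = rows
log(z)
z = z * (vals - c)
vals = 4 == vals
if 37 < 33 < vals:
    emit(11)

11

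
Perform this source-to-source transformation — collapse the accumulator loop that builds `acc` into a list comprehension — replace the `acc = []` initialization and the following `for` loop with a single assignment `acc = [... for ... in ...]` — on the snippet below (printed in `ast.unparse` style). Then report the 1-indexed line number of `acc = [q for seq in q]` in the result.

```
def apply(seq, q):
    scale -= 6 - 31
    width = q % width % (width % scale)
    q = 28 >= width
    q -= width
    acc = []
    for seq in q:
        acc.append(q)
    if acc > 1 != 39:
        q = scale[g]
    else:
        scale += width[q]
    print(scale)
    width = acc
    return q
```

Transformed code:
def apply(seq, q):
    scale -= 6 - 31
    width = q % width % (width % scale)
    q = 28 >= width
    q -= width
    acc = [q for seq in q]
    if acc > 1 != 39:
        q = scale[g]
    else:
        scale += width[q]
    print(scale)
    width = acc
    return q

6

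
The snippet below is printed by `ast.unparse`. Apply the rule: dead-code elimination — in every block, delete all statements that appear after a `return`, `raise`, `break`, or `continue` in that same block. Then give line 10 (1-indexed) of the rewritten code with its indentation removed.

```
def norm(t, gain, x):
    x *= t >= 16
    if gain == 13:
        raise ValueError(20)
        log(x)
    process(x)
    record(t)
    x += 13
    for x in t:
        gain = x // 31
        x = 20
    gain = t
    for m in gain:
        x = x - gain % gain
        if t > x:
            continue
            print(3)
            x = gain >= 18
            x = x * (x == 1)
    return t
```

Transformed code:
def norm(t, gain, x):
    x *= t >= 16
    if gain == 13:
        raise ValueError(20)
    process(x)
    record(t)
    x += 13
    for x in t:
        gain = x // 31
        x = 20
    gain = t
    for m in gain:
        x = x - gain % gain
        if t > x:
            continue
    return t

x = 20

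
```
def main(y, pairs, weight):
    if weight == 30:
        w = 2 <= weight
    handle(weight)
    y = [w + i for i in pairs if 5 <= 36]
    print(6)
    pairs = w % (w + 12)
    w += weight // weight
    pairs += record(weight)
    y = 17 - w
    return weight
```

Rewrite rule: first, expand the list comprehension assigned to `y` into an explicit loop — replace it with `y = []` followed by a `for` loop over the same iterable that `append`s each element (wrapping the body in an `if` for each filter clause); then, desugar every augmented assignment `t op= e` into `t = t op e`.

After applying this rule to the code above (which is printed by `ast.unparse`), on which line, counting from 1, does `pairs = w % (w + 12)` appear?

10

Transformed code:
def main(y, pairs, weight):
    if weight == 30:
        w = 2 <= weight
    handle(weight)
    y = []
    for i in pairs:
        if 5 <= 36:
            y.append(w + i)
    print(6)
    pairs = w % (w + 12)
    w = w + weight // weight
    pairs = pairs + record(weight)
    y = 17 - w
    return weight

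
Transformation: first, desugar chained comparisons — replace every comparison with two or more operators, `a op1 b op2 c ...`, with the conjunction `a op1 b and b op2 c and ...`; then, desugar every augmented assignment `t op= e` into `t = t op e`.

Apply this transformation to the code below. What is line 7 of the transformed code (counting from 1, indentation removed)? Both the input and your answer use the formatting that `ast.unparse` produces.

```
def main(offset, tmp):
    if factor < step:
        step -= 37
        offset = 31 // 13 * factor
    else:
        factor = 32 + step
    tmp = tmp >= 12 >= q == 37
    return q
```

tmp = tmp >= 12 and 12 >= q and (q == 37)

Transformed code:
def main(offset, tmp):
    if factor < step:
        step = step - 37
        offset = 31 // 13 * factor
    else:
        factor = 32 + step
    tmp = tmp >= 12 and 12 >= q and (q == 37)
    return q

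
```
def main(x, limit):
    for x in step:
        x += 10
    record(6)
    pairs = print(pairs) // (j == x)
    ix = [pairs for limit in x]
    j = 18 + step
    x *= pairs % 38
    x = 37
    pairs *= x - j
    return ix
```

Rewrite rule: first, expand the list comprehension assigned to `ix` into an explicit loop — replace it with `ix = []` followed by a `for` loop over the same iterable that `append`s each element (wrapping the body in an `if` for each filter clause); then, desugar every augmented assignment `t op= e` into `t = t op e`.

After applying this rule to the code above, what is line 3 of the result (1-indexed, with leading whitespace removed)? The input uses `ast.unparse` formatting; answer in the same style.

x = x + 10

Transformed code:
def main(x, limit):
    for x in step:
        x = x + 10
    record(6)
    pairs = print(pairs) // (j == x)
    ix = []
    for limit in x:
        ix.append(pairs)
    j = 18 + step
    x = x * (pairs % 38)
    x = 37
    pairs = pairs * (x - j)
    return ix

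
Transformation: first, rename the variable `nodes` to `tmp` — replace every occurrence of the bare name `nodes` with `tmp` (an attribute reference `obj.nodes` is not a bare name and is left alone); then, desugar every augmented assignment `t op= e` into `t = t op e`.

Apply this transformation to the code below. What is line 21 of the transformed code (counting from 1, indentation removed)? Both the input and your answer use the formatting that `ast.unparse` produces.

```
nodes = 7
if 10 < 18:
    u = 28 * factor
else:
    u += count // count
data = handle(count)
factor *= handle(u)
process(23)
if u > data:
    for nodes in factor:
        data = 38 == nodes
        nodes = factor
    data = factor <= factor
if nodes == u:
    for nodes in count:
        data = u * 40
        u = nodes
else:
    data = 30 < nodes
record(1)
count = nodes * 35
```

Transformed code:
tmp = 7
if 10 < 18:
    u = 28 * factor
else:
    u = u + count // count
data = handle(count)
factor = factor * handle(u)
process(23)
if u > data:
    for tmp in factor:
        data = 38 == tmp
        tmp = factor
    data = factor <= factor
if tmp == u:
    for tmp in count:
        data = u * 40
        u = tmp
else:
    data = 30 < tmp
record(1)
count = tmp * 35

count = tmp * 35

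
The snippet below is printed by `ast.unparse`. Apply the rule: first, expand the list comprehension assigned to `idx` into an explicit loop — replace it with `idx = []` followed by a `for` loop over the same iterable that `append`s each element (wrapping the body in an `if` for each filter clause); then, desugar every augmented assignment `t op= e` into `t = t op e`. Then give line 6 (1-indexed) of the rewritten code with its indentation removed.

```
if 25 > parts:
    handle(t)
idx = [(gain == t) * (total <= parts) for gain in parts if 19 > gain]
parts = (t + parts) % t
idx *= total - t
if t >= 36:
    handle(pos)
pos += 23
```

Transformed code:
if 25 > parts:
    handle(t)
idx = []
for gain in parts:
    if 19 > gain:
        idx.append((gain == t) * (total <= parts))
parts = (t + parts) % t
idx = idx * (total - t)
if t >= 36:
    handle(pos)
pos = pos + 23

idx.append((gain == t) * (total <= parts))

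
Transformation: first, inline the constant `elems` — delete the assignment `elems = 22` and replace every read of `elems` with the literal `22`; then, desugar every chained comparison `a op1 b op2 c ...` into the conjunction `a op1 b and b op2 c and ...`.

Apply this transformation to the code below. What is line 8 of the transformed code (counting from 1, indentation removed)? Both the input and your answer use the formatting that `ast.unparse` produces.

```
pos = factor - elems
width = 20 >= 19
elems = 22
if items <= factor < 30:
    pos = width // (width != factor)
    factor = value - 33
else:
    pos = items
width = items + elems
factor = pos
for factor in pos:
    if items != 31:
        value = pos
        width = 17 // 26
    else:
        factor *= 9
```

width = items + 22

Transformed code:
pos = factor - 22
width = 20 >= 19
if items <= factor and factor < 30:
    pos = width // (width != factor)
    factor = value - 33
else:
    pos = items
width = items + 22
factor = pos
for factor in pos:
    if items != 31:
        value = pos
        width = 17 // 26
    else:
        factor *= 9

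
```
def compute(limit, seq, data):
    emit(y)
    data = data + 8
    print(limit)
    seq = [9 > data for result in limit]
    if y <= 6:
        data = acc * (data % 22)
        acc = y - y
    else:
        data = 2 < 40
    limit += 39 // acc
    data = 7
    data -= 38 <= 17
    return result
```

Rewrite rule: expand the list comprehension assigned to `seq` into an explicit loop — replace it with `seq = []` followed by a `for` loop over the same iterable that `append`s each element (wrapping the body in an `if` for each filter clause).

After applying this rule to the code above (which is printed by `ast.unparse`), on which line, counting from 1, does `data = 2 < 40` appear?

12

Transformed code:
def compute(limit, seq, data):
    emit(y)
    data = data + 8
    print(limit)
    seq = []
    for result in limit:
        seq.append(9 > data)
    if y <= 6:
        data = acc * (data % 22)
        acc = y - y
    else:
        data = 2 < 40
    limit += 39 // acc
    data = 7
    data -= 38 <= 17
    return result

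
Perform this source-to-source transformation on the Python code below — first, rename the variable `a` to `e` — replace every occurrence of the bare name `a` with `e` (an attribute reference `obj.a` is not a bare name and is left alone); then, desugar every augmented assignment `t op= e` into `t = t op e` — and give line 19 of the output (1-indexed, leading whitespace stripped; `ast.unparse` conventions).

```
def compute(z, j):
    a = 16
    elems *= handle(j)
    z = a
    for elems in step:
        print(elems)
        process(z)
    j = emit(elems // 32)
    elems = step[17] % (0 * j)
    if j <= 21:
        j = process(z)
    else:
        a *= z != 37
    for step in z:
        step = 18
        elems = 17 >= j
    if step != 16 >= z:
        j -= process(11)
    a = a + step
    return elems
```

Transformed code:
def compute(z, j):
    e = 16
    elems = elems * handle(j)
    z = e
    for elems in step:
        print(elems)
        process(z)
    j = emit(elems // 32)
    elems = step[17] % (0 * j)
    if j <= 21:
        j = process(z)
    else:
        e = e * (z != 37)
    for step in z:
        step = 18
        elems = 17 >= j
    if step != 16 >= z:
        j = j - process(11)
    e = e + step
    return elems

e = e + step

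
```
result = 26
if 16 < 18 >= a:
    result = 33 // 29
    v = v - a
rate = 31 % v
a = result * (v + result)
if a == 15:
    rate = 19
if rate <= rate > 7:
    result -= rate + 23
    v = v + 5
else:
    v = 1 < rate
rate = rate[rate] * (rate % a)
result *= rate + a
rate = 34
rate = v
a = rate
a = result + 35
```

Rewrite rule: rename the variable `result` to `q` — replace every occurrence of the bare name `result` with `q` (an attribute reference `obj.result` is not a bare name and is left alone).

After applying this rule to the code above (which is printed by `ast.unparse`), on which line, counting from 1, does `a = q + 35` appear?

19

Transformed code:
q = 26
if 16 < 18 >= a:
    q = 33 // 29
    v = v - a
rate = 31 % v
a = q * (v + q)
if a == 15:
    rate = 19
if rate <= rate > 7:
    q -= rate + 23
    v = v + 5
else:
    v = 1 < rate
rate = rate[rate] * (rate % a)
q *= rate + a
rate = 34
rate = v
a = rate
a = q + 35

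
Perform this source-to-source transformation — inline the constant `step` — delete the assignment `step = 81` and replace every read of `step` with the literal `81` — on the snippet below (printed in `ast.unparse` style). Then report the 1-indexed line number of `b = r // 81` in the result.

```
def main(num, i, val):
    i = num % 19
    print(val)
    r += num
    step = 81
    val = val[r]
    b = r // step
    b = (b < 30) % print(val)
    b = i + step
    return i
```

6

Transformed code:
def main(num, i, val):
    i = num % 19
    print(val)
    r += num
    val = val[r]
    b = r // 81
    b = (b < 30) % print(val)
    b = i + 81
    return i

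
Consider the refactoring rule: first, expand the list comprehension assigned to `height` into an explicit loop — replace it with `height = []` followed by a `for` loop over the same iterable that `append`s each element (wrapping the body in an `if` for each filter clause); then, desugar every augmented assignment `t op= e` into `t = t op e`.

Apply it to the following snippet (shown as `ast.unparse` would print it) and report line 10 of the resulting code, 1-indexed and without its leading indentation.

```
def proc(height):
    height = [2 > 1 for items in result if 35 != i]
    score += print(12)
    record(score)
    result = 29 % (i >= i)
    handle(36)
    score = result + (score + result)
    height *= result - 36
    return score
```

Transformed code:
def proc(height):
    height = []
    for items in result:
        if 35 != i:
            height.append(2 > 1)
    score = score + print(12)
    record(score)
    result = 29 % (i >= i)
    handle(36)
    score = result + (score + result)
    height = height * (result - 36)
    return score

score = result + (score + result)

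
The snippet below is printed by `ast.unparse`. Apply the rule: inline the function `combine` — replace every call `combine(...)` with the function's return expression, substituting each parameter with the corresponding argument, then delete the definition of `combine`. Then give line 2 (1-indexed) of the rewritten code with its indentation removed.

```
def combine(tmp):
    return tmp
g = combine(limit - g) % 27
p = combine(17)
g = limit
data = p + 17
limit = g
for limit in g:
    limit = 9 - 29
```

p = 17

Transformed code:
g = (limit - g) % 27
p = 17
g = limit
data = p + 17
limit = g
for limit in g:
    limit = 9 - 29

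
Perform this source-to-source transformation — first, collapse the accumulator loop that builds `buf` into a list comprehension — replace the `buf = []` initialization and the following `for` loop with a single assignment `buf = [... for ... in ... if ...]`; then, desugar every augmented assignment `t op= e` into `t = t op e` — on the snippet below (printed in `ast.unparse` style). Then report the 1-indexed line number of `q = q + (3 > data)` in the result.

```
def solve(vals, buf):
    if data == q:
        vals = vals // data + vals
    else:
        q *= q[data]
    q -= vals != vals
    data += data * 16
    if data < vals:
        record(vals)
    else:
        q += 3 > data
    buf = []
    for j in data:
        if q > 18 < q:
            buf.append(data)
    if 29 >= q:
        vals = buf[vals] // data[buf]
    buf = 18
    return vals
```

Transformed code:
def solve(vals, buf):
    if data == q:
        vals = vals // data + vals
    else:
        q = q * q[data]
    q = q - (vals != vals)
    data = data + data * 16
    if data < vals:
        record(vals)
    else:
        q = q + (3 > data)
    buf = [data for j in data if q > 18 < q]
    if 29 >= q:
        vals = buf[vals] // data[buf]
    buf = 18
    return vals

11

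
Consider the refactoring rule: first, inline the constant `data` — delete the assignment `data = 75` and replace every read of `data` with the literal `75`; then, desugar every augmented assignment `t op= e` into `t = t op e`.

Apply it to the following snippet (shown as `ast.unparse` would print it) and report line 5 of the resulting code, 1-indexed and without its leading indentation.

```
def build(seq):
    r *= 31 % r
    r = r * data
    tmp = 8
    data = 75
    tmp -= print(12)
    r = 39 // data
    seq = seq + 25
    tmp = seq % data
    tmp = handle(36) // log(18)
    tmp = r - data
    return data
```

tmp = tmp - print(12)

Transformed code:
def build(seq):
    r = r * (31 % r)
    r = r * 75
    tmp = 8
    tmp = tmp - print(12)
    r = 39 // 75
    seq = seq + 25
    tmp = seq % 75
    tmp = handle(36) // log(18)
    tmp = r - 75
    return 75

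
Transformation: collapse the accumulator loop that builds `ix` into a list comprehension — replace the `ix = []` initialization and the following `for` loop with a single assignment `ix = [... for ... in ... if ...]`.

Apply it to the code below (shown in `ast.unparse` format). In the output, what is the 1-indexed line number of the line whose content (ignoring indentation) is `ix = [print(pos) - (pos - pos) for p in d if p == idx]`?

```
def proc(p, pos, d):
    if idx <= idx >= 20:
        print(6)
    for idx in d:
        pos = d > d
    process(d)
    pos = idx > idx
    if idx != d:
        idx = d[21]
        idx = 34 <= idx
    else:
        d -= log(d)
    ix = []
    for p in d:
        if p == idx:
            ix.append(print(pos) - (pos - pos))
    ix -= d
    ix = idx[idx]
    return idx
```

Transformed code:
def proc(p, pos, d):
    if idx <= idx >= 20:
        print(6)
    for idx in d:
        pos = d > d
    process(d)
    pos = idx > idx
    if idx != d:
        idx = d[21]
        idx = 34 <= idx
    else:
        d -= log(d)
    ix = [print(pos) - (pos - pos) for p in d if p == idx]
    ix -= d
    ix = idx[idx]
    return idx

13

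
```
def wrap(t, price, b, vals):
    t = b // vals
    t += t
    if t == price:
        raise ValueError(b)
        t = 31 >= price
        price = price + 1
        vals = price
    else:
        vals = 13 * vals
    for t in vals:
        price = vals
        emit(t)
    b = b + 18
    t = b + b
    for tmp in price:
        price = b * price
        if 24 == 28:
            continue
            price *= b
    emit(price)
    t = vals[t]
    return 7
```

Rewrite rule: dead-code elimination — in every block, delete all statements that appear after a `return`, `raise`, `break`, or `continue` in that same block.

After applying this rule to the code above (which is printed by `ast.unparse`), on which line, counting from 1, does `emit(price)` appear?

17

Transformed code:
def wrap(t, price, b, vals):
    t = b // vals
    t += t
    if t == price:
        raise ValueError(b)
    else:
        vals = 13 * vals
    for t in vals:
        price = vals
        emit(t)
    b = b + 18
    t = b + b
    for tmp in price:
        price = b * price
        if 24 == 28:
            continue
    emit(price)
    t = vals[t]
    return 7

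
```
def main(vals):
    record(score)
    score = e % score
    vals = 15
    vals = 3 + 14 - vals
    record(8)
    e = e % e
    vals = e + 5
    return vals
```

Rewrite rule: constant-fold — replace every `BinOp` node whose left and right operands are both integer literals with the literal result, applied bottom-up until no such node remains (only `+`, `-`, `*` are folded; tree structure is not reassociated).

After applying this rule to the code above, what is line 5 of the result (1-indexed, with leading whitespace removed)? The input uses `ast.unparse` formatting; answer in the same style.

Transformed code:
def main(vals):
    record(score)
    score = e % score
    vals = 15
    vals = 17 - vals
    record(8)
    e = e % e
    vals = e + 5
    return vals

vals = 17 - vals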